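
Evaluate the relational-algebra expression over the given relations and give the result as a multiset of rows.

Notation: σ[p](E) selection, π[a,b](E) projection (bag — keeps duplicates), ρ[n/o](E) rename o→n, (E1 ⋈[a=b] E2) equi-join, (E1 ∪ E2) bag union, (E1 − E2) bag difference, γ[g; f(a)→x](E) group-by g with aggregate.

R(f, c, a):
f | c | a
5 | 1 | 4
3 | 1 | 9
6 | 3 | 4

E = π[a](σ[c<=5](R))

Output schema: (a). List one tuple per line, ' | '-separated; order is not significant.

Row counts bottom-up:
  R → 3
  σ[c<=5](R) → 3
  π[a](σ[c<=5](R)) → 3

== RESULT ==
a
4
4
9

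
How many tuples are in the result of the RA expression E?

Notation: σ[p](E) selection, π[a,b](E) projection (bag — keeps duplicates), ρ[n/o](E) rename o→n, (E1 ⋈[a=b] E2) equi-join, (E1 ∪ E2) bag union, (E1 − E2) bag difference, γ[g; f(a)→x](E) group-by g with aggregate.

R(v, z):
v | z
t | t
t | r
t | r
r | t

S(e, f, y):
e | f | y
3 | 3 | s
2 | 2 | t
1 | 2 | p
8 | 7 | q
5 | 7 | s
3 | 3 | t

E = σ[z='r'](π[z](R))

Per-node cardinality:
  R → 4
  π[z](R) → 4
  σ[z='r'](π[z](R)) → 2

|E| = 2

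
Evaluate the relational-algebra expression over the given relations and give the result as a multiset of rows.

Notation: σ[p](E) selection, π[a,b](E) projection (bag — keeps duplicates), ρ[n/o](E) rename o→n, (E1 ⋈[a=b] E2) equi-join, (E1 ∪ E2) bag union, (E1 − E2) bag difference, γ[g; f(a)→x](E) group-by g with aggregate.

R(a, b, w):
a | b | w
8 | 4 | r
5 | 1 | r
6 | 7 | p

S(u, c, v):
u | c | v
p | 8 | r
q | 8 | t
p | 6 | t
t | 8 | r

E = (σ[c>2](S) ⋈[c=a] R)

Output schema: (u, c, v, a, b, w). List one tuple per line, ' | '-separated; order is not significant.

Per-node cardinality:
  S → 4
  σ[c>2](S) → 4
  R → 3
  (σ[c>2](S) ⋈[c=a] R) → 4

== RESULT ==
u | c | v | a | b | w
p | 6 | t | 6 | 7 | p
p | 8 | r | 8 | 4 | r
q | 8 | t | 8 | 4 | r
t | 8 | r | 8 | 4 | r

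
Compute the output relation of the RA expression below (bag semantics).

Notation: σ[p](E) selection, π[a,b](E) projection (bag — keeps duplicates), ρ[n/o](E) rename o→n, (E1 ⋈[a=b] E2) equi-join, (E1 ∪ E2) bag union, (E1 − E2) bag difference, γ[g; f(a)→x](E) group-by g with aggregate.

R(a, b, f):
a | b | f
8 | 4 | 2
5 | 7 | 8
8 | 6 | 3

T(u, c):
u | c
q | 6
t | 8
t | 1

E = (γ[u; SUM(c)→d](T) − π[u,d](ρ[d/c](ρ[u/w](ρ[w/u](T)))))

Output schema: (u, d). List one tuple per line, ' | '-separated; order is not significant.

Subexpression sizes:
  T → 3
  γ[u; SUM(c)→d](T) → 2
  T → 3
  ρ[w/u](T) → 3
  ρ[u/w](ρ[w/u](T)) → 3
  ρ[d/c](ρ[u/w](ρ[w/u](T))) → 3
  π[u,d](ρ[d/c](ρ[u/w](ρ[w/u](T)))) → 3
  (γ[u; SUM(c)→d](T) − π[u,d](ρ[d/c](ρ[u/w](ρ[w/u](T))))) → 1

== RESULT ==
u | d
t | 9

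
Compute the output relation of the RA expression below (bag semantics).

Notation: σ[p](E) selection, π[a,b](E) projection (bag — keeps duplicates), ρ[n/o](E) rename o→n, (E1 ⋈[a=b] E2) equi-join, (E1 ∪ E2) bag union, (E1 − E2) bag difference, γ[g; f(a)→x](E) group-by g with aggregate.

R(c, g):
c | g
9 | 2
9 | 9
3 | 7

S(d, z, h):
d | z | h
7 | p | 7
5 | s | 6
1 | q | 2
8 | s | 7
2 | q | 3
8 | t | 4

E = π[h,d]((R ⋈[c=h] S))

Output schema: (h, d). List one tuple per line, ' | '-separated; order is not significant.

Subexpression sizes:
  R → 3
  S → 6
  (R ⋈[c=h] S) → 1
  π[h,d]((R ⋈[c=h] S)) → 1

== RESULT ==
h | d
3 | 2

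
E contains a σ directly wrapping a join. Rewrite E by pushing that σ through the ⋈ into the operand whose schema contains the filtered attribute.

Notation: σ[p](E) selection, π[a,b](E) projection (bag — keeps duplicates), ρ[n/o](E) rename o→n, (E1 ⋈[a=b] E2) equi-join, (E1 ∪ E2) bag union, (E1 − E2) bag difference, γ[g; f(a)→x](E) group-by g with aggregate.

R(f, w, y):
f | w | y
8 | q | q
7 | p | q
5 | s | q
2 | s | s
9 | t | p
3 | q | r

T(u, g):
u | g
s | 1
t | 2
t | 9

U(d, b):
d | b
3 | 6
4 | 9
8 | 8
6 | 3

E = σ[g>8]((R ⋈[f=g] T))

σ filters on g, owned by the right side.
E' = (R ⋈[f=g] σ[g>8](T))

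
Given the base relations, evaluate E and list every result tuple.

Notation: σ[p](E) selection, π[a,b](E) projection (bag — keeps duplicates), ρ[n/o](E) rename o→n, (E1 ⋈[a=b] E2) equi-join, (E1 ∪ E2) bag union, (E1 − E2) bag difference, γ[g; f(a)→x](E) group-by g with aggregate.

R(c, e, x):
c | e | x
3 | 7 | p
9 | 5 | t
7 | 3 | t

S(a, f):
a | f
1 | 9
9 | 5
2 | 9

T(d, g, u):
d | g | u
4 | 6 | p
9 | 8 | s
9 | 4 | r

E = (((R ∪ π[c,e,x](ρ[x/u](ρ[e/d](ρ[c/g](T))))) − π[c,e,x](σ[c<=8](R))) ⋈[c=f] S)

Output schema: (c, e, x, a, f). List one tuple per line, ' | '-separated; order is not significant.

Per-node cardinality:
  R → 3
  T → 3
  ρ[c/g](T) → 3
  ρ[e/d](ρ[c/g](T)) → 3
  ρ[x/u](ρ[e/d](ρ[c/g](T))) → 3
  π[c,e,x](ρ[x/u](ρ[e/d](ρ[c/g](T)))) → 3
  (R ∪ π[c,e,x](ρ[x/u](ρ[e/d](ρ[c/g](T))))) → 6
  R → 3
  σ[c<=8](R) → 2
  π[c,e,x](σ[c<=8](R)) → 2
  ((R ∪ π[c,e,x](ρ[x/u](ρ[e/d](ρ[c/g](T))))) − π[c,e,x](σ[c<=8](R))) → 4
  S → 3
  (((R ∪ π[c,e,x](ρ[x/u](ρ[e/d](ρ[c/g](T))))) − π[c,e,x](σ[c<=8](R))) ⋈[c=f] S) → 2

== RESULT ==
c | e | x | a | f
9 | 5 | t | 1 | 9
9 | 5 | t | 2 | 9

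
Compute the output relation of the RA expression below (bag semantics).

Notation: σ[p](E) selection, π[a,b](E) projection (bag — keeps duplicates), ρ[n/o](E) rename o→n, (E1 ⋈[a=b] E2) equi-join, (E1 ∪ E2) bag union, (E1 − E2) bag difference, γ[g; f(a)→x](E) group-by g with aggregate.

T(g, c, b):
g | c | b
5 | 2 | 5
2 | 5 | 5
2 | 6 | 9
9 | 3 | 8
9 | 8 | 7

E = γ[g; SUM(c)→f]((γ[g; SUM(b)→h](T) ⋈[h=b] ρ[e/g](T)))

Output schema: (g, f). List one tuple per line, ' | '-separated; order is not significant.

Per-node cardinality:
  T → 5
  γ[g; SUM(b)→h](T) → 3
  T → 5
  ρ[e/g](T) → 5
  (γ[g; SUM(b)→h](T) ⋈[h=b] ρ[e/g](T)) → 2
  γ[g; SUM(c)→f]((γ[g; SUM(b)→h](T) ⋈[h=b] ρ[e/g](T))) → 1

== RESULT ==
g | f
5 | 7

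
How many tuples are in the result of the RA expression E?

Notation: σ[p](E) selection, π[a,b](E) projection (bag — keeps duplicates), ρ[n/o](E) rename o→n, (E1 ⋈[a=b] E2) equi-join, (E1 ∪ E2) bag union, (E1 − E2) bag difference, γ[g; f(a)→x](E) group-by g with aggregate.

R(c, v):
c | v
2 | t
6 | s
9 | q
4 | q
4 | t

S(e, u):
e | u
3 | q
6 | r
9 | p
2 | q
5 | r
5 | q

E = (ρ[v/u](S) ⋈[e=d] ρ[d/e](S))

Per-node cardinality:
  S → 6
  ρ[v/u](S) → 6
  S → 6
  ρ[d/e](S) → 6
  (ρ[v/u](S) ⋈[e=d] ρ[d/e](S)) → 8

|E| = 8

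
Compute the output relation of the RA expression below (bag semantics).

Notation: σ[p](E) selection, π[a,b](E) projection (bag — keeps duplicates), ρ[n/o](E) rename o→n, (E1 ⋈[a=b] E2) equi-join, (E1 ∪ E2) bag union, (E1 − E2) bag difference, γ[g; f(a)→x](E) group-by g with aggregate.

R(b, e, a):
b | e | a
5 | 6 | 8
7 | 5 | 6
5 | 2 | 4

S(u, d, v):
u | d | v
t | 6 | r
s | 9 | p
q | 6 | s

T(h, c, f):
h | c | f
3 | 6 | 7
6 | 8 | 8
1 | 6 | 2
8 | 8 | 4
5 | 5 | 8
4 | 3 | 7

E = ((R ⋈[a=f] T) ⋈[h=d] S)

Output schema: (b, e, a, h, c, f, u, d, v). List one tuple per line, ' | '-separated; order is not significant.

Subexpression sizes:
  R → 3
  T → 6
  (R ⋈[a=f] T) → 3
  S → 3
  ((R ⋈[a=f] T) ⋈[h=d] S) → 2

== RESULT ==
b | e | a | h | c | f | u | d | v
5 | 6 | 8 | 6 | 8 | 8 | q | 6 | s
5 | 6 | 8 | 6 | 8 | 8 | t | 6 | r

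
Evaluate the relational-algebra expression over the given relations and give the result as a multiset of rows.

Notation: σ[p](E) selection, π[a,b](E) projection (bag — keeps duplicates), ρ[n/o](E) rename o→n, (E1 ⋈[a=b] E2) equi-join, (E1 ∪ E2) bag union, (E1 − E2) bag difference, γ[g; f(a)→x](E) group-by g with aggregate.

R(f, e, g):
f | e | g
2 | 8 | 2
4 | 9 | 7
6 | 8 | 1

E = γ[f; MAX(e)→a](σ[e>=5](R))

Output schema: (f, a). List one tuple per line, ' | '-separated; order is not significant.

Stepwise |·|:
  R → 3
  σ[e>=5](R) → 3
  γ[f; MAX(e)→a](σ[e>=5](R)) → 3

== RESULT ==
f | a
2 | 8
4 | 9
6 | 8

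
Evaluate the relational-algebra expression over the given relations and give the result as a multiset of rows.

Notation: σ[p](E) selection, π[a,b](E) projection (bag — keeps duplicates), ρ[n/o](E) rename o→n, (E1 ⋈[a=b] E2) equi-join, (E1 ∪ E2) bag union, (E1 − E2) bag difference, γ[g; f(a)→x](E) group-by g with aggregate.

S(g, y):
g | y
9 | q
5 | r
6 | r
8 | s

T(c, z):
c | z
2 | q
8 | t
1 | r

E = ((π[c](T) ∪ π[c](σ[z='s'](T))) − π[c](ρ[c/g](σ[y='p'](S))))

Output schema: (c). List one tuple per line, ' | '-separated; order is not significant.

Stepwise |·|:
  T → 3
  π[c](T) → 3
  T → 3
  σ[z='s'](T) → 0
  π[c](σ[z='s'](T)) → 0
  (π[c](T) ∪ π[c](σ[z='s'](T))) → 3
  S → 4
  σ[y='p'](S) → 0
  ρ[c/g](σ[y='p'](S)) → 0
  π[c](ρ[c/g](σ[y='p'](S))) → 0
  ((π[c](T) ∪ π[c](σ[z='s'](T))) − π[c](ρ[c/g](σ[y='p'](S)))) → 3

== RESULT ==
c
1
2
8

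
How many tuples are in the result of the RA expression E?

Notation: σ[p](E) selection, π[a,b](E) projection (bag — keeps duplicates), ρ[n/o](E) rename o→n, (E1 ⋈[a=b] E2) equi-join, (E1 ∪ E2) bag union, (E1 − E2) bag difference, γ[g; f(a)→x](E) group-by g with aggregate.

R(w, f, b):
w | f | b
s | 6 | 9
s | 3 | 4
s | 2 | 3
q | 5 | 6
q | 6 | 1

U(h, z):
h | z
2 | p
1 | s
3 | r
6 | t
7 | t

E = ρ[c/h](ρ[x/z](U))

Per-node cardinality:
  U → 5
  ρ[x/z](U) → 5
  ρ[c/h](ρ[x/z](U)) → 5

|E| = 5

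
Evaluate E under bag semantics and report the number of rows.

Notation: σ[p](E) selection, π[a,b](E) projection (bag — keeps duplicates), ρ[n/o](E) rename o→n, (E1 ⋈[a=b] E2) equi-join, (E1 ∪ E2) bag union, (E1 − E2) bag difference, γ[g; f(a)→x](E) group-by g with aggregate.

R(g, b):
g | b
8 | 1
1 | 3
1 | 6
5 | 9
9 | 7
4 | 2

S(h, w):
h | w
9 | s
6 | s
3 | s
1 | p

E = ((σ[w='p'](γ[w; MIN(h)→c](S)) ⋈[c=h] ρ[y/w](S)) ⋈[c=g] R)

Stepwise |·|:
  S → 4
  γ[w; MIN(h)→c](S) → 2
  σ[w='p'](γ[w; MIN(h)→c](S)) → 1
  S → 4
  ρ[y/w](S) → 4
  (σ[w='p'](γ[w; MIN(h)→c](S)) ⋈[c=h] ρ[y/w](S)) → 1
  R → 6
  ((σ[w='p'](γ[w; MIN(h)→c](S)) ⋈[c=h] ρ[y/w](S)) ⋈[c=g] R) → 2

|E| = 2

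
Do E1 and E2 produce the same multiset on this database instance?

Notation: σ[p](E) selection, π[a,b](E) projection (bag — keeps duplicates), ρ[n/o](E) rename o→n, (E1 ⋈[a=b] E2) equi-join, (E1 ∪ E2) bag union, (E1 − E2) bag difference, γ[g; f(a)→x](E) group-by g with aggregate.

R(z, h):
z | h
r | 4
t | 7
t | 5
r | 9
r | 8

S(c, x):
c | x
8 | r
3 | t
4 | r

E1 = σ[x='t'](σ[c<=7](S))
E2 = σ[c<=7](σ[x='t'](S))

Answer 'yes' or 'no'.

E1 stepwise |·|:
  S → 3
  σ[c<=7](S) → 2
  σ[x='t'](σ[c<=7](S)) → 1
E2 stepwise |·|:
  S → 3
  σ[x='t'](S) → 1
  σ[c<=7](σ[x='t'](S)) → 1

E1 and E2 produce the same multiset:
c | x
3 | t

yes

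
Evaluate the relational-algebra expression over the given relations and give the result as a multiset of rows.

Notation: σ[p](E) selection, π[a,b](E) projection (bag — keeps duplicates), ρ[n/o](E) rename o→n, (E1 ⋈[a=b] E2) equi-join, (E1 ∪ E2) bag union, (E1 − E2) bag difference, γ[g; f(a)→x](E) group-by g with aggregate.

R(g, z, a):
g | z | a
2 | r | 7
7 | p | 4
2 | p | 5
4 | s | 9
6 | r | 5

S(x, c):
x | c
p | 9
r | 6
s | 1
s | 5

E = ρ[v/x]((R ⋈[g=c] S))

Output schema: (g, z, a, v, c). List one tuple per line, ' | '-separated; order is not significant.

Stepwise |·|:
  R → 5
  S → 4
  (R ⋈[g=c] S) → 1
  ρ[v/x]((R ⋈[g=c] S)) → 1

== RESULT ==
g | z | a | v | c
6 | r | 5 | r | 6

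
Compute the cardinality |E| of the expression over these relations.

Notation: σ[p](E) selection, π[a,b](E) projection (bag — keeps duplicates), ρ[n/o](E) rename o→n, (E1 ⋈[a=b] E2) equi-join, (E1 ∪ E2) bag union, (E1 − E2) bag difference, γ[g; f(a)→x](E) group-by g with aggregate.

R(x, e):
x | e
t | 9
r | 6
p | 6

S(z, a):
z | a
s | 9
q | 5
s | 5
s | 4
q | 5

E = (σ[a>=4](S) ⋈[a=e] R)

Per-node cardinality:
  S → 5
  σ[a>=4](S) → 5
  R → 3
  (σ[a>=4](S) ⋈[a=e] R) → 1

|E| = 1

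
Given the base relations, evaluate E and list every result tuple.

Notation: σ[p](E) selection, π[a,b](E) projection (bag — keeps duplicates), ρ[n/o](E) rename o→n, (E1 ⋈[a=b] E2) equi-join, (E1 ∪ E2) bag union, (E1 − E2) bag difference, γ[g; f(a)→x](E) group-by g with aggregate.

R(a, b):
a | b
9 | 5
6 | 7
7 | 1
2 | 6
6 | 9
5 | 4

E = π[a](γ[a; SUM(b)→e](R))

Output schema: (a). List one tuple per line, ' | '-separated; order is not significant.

Stepwise |·|:
  R → 6
  γ[a; SUM(b)→e](R) → 5
  π[a](γ[a; SUM(b)→e](R)) → 5

== RESULT ==
a
2
5
6
7
9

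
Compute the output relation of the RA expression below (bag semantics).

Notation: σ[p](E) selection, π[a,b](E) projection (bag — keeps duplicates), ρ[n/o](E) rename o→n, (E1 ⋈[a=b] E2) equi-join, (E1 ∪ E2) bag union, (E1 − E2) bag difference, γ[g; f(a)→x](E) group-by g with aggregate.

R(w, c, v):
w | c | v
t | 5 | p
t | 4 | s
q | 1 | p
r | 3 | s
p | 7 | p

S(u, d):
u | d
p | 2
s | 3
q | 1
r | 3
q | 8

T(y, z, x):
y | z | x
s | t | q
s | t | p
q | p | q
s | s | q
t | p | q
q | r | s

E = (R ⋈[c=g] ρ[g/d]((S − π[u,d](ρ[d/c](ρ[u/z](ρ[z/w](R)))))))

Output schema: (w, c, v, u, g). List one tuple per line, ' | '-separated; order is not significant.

Per-node cardinality:
  R → 5
  S → 5
  R → 5
  ρ[z/w](R) → 5
  ρ[u/z](ρ[z/w](R)) → 5
  ρ[d/c](ρ[u/z](ρ[z/w](R))) → 5
  π[u,d](ρ[d/c](ρ[u/z](ρ[z/w](R)))) → 5
  (S − π[u,d](ρ[d/c](ρ[u/z](ρ[z/w](R))))) → 3
  ρ[g/d]((S − π[u,d](ρ[d/c](ρ[u/z](ρ[z/w](R)))))) → 3
  (R ⋈[c=g] ρ[g/d]((S − π[u,d](ρ[d/c](ρ[u/z](ρ[z/w](R))))))) → 1

== RESULT ==
w | c | v | u | g
r | 3 | s | s | 3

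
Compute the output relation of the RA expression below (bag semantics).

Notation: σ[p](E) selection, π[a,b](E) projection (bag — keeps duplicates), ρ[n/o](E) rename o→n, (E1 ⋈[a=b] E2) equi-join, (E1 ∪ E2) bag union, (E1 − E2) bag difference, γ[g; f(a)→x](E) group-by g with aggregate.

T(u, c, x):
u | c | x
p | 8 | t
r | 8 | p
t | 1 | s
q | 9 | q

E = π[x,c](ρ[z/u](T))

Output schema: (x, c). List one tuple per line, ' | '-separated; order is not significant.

Row counts bottom-up:
  T → 4
  ρ[z/u](T) → 4
  π[x,c](ρ[z/u](T)) → 4

== RESULT ==
x | c
p | 8
q | 9
s | 1
t | 8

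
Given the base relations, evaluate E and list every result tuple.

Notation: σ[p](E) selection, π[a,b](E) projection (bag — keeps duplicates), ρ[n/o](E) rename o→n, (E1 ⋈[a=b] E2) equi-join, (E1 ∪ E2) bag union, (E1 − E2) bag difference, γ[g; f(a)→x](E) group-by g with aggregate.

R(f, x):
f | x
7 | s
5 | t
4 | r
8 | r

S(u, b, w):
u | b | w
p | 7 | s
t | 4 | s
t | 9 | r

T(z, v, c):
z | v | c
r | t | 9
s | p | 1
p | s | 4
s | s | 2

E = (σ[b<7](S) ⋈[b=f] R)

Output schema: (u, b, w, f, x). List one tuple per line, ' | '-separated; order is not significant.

Stepwise |·|:
  S → 3
  σ[b<7](S) → 1
  R → 4
  (σ[b<7](S) ⋈[b=f] R) → 1

== RESULT ==
u | b | w | f | x
t | 4 | s | 4 | r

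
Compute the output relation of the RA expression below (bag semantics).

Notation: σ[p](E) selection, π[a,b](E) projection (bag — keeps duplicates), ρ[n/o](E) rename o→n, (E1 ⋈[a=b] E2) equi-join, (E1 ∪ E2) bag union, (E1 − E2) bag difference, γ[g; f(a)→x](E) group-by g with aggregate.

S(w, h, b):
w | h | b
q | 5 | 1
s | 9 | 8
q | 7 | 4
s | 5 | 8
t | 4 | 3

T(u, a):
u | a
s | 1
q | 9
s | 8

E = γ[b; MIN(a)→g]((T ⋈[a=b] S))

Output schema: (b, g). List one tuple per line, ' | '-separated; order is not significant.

Subexpression sizes:
  T → 3
  S → 5
  (T ⋈[a=b] S) → 3
  γ[b; MIN(a)→g]((T ⋈[a=b] S)) → 2

== RESULT ==
b | g
1 | 1
8 | 8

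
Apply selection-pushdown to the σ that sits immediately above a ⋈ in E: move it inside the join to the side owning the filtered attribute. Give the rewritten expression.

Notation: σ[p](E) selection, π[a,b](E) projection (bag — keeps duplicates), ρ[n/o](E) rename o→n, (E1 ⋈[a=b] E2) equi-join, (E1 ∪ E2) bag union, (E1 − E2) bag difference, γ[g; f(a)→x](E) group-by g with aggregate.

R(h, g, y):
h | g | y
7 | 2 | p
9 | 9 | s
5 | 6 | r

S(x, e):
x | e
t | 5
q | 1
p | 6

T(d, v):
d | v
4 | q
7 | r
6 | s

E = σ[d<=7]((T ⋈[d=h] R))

σ filters on d, owned by the left side.
E' = (σ[d<=7](T) ⋈[d=h] R)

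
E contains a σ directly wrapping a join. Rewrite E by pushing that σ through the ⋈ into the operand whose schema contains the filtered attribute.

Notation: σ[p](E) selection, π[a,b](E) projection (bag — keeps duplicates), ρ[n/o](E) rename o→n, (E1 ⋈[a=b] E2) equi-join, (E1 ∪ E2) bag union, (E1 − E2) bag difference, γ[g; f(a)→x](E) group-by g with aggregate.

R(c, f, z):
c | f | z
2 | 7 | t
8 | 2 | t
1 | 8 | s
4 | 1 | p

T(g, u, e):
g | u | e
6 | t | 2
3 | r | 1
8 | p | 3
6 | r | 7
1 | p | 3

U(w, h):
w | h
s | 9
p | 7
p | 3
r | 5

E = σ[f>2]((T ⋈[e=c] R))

σ filters on f, owned by the right side.
E' = (T ⋈[e=c] σ[f>2](R))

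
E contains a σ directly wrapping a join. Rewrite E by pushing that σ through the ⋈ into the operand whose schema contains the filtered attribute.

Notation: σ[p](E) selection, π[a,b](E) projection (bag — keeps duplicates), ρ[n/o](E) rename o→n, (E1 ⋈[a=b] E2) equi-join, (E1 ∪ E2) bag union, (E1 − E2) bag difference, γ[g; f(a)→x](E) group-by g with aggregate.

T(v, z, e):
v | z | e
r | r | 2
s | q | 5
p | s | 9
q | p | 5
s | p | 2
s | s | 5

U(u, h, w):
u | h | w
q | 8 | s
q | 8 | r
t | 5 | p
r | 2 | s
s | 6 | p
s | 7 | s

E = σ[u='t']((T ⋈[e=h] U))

σ filters on u, owned by the right side.
E' = (T ⋈[e=h] σ[u='t'](U))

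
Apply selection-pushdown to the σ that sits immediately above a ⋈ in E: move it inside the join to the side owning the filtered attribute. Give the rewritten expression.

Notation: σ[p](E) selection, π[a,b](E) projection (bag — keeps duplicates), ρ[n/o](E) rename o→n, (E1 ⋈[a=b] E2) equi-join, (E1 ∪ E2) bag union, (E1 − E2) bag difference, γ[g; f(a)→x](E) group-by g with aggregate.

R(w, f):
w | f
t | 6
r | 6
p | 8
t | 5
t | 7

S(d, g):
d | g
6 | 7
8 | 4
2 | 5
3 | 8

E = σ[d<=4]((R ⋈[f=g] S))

σ filters on d, owned by the right side.
E' = (R ⋈[f=g] σ[d<=4](S))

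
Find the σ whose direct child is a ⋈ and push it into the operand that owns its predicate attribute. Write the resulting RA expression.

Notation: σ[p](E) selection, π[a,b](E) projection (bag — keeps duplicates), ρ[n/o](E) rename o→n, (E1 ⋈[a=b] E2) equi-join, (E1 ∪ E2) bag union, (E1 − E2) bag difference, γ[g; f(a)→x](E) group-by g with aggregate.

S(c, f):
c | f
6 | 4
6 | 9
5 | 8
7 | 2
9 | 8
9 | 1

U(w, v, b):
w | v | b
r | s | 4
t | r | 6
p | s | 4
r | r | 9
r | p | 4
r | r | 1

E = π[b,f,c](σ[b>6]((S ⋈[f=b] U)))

σ filters on b, owned by the right side.
E' = π[b,f,c]((S ⋈[f=b] σ[b>6](U)))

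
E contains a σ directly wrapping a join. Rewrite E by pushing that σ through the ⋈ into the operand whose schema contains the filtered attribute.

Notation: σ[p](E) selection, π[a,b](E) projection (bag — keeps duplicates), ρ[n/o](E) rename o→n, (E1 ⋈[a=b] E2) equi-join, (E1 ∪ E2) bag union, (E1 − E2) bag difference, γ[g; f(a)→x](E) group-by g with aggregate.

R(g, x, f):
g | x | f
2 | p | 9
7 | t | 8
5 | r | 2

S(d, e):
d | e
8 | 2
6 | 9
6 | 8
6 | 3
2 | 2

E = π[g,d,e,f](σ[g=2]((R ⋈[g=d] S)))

σ filters on g, owned by the left side.
E' = π[g,d,e,f]((σ[g=2](R) ⋈[g=d] S))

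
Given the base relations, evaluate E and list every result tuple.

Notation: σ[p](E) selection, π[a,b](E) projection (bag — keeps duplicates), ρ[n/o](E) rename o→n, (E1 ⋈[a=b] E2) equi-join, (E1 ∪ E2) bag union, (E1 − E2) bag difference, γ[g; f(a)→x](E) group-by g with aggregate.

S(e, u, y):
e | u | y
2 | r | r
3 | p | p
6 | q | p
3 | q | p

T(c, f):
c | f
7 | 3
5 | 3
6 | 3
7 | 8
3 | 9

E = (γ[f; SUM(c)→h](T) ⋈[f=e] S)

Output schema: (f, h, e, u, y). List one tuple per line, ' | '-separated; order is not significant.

Subexpression sizes:
  T → 5
  γ[f; SUM(c)→h](T) → 3
  S → 4
  (γ[f; SUM(c)→h](T) ⋈[f=e] S) → 2

== RESULT ==
f | h | e | u | y
3 | 18 | 3 | p | p
3 | 18 | 3 | q | p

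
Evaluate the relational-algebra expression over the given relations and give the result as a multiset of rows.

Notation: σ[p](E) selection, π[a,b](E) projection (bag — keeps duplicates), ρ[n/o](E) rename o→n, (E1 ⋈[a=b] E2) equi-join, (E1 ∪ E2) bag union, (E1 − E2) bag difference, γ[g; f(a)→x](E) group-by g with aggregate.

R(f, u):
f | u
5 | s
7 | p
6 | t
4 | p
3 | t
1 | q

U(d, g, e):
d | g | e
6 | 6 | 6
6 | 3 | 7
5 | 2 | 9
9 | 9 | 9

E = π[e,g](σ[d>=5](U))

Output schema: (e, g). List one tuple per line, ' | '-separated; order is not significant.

Per-node cardinality:
  U → 4
  σ[d>=5](U) → 4
  π[e,g](σ[d>=5](U)) → 4

== RESULT ==
e | g
6 | 6
7 | 3
9 | 2
9 | 9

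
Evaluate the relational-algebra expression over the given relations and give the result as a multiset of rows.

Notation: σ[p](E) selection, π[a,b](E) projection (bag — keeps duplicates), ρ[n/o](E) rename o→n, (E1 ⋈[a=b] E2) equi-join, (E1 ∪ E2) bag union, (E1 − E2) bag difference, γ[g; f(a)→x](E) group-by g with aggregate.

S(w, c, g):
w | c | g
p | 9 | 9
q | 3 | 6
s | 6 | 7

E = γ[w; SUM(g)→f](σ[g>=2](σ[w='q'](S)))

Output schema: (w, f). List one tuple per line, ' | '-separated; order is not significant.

Row counts bottom-up:
  S → 3
  σ[w='q'](S) → 1
  σ[g>=2](σ[w='q'](S)) → 1
  γ[w; SUM(g)→f](σ[g>=2](σ[w='q'](S))) → 1

== RESULT ==
w | f
q | 6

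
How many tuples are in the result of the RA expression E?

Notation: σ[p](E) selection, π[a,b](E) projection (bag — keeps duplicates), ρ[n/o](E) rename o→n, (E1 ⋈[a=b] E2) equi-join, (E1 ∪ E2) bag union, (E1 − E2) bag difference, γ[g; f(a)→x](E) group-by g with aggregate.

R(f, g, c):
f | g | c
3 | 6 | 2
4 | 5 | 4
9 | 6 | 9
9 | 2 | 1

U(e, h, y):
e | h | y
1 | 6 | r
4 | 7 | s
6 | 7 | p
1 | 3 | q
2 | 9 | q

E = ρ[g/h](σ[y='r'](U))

Per-node cardinality:
  U → 5
  σ[y='r'](U) → 1
  ρ[g/h](σ[y='r'](U)) → 1

|E| = 1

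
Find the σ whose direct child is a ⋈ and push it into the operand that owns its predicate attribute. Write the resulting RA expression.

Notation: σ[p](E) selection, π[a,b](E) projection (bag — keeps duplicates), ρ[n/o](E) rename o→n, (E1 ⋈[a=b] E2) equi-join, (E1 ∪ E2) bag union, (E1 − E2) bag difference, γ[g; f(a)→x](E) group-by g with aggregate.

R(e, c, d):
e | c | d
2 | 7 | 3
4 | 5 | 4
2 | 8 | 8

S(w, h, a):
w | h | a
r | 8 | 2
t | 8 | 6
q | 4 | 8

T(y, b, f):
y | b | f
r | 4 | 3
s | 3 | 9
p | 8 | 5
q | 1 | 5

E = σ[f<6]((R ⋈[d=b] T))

σ filters on f, owned by the right side.
E' = (R ⋈[d=b] σ[f<6](T))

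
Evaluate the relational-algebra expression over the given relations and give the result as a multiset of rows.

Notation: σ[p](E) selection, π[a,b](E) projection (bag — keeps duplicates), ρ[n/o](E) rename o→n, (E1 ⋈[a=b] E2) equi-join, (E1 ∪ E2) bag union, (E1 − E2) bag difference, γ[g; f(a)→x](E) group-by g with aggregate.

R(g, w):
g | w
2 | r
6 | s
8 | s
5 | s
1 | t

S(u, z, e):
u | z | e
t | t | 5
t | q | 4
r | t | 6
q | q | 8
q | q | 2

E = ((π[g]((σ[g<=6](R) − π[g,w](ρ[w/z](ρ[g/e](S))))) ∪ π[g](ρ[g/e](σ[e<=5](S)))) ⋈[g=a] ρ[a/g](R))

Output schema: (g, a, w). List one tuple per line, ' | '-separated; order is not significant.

Row counts bottom-up:
  R → 5
  σ[g<=6](R) → 4
  S → 5
  ρ[g/e](S) → 5
  ρ[w/z](ρ[g/e](S)) → 5
  π[g,w](ρ[w/z](ρ[g/e](S))) → 5
  (σ[g<=6](R) − π[g,w](ρ[w/z](ρ[g/e](S)))) → 4
  π[g]((σ[g<=6](R) − π[g,w](ρ[w/z](ρ[g/e](S))))) → 4
  S → 5
  σ[e<=5](S) → 3
  ρ[g/e](σ[e<=5](S)) → 3
  π[g](ρ[g/e](σ[e<=5](S))) → 3
  (π[g]((σ[g<=6](R) − π[g,w](ρ[w/z](ρ[g/e](S))))) ∪ π[g](ρ[g/e](σ[e<=5](S)))) → 7
  R → 5
  ρ[a/g](R) → 5
  ((π[g]((σ[g<=6](R) − π[g,w](ρ[w/z](ρ[g/e](S))))) ∪ π[g](ρ[g/e](σ[e<=5](S)))) ⋈[g=a] ρ[a/g](R)) → 6

== RESULT ==
g | a | w
1 | 1 | t
2 | 2 | r
2 | 2 | r
5 | 5 | s
5 | 5 | s
6 | 6 | s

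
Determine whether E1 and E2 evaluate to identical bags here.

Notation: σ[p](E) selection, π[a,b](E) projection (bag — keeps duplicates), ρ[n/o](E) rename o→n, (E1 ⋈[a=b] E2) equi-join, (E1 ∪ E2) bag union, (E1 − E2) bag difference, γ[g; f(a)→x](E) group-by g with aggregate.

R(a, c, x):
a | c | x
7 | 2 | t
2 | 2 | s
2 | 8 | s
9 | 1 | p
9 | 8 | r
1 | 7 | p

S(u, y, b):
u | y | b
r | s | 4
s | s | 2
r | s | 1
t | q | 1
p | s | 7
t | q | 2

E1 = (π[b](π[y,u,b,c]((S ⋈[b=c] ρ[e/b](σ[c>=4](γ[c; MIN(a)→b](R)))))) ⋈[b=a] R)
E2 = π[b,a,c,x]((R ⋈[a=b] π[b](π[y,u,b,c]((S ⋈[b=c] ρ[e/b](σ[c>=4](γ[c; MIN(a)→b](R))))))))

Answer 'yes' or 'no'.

E1 per-node cardinality:
  S → 6
  R → 6
  γ[c; MIN(a)→b](R) → 4
  σ[c>=4](γ[c; MIN(a)→b](R)) → 2
  ρ[e/b](σ[c>=4](γ[c; MIN(a)→b](R))) → 2
  (S ⋈[b=c] ρ[e/b](σ[c>=4](γ[c; MIN(a)→b](R)))) → 1
  π[y,u,b,c]((S ⋈[b=c] ρ[e/b](σ[c>=4](γ[c; MIN(a)→b](R))))) → 1
  π[b](π[y,u,b,c]((S ⋈[b=c] ρ[e/b](σ[c>=4](γ[c; MIN(a)→b](R)))))) → 1
  R → 6
  (π[b](π[y,u,b,c]((S ⋈[b=c] ρ[e/b](σ[c>=4](γ[c; MIN(a)→b](R)))))) ⋈[b=a] R) → 1
E2 per-node cardinality:
  R → 6
  S → 6
  R → 6
  γ[c; MIN(a)→b](R) → 4
  σ[c>=4](γ[c; MIN(a)→b](R)) → 2
  ρ[e/b](σ[c>=4](γ[c; MIN(a)→b](R))) → 2
  (S ⋈[b=c] ρ[e/b](σ[c>=4](γ[c; MIN(a)→b](R)))) → 1
  π[y,u,b,c]((S ⋈[b=c] ρ[e/b](σ[c>=4](γ[c; MIN(a)→b](R))))) → 1
  π[b](π[y,u,b,c]((S ⋈[b=c] ρ[e/b](σ[c>=4](γ[c; MIN(a)→b](R)))))) → 1
  (R ⋈[a=b] π[b](π[y,u,b,c]((S ⋈[b=c] ρ[e/b](σ[c>=4](γ[c; MIN(a)→b](R))))))) → 1
  π[b,a,c,x]((R ⋈[a=b] π[b](π[y,u,b,c]((S ⋈[b=c] ρ[e/b](σ[c>=4](γ[c; MIN(a)→b](R)))))))) → 1

E1 and E2 produce the same multiset:
b | a | c | x
7 | 7 | 2 | t

yes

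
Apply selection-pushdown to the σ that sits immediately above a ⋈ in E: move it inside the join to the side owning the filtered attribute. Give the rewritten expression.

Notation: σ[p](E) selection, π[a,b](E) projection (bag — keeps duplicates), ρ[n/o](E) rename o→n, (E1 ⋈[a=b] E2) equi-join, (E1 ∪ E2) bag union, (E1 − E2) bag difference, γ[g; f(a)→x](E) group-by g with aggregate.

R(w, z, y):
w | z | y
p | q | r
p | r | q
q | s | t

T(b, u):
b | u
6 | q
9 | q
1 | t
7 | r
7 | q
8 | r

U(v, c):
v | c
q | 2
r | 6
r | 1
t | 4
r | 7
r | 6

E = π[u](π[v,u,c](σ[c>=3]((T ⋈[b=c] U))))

σ filters on c, owned by the right side.
E' = π[u](π[v,u,c]((T ⋈[b=c] σ[c>=3](U))))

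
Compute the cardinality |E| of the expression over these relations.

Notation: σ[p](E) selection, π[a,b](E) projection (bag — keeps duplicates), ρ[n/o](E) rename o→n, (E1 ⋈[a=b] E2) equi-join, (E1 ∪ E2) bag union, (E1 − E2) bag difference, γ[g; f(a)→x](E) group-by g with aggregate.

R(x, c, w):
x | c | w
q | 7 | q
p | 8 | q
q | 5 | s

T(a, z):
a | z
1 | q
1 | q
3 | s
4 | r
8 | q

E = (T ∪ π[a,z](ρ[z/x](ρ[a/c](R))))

Per-node cardinality:
  T → 5
  R → 3
  ρ[a/c](R) → 3
  ρ[z/x](ρ[a/c](R)) → 3
  π[a,z](ρ[z/x](ρ[a/c](R))) → 3
  (T ∪ π[a,z](ρ[z/x](ρ[a/c](R)))) → 8

|E| = 8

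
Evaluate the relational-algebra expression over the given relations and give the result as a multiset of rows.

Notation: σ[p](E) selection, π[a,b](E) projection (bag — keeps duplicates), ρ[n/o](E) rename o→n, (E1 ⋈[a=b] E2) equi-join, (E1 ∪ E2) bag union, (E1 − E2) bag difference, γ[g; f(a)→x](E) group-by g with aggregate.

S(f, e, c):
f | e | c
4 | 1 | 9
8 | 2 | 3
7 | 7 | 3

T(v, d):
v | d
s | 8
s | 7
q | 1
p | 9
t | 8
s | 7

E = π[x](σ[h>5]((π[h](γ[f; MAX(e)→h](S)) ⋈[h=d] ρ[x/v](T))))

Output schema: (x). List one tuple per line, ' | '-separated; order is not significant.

Subexpression sizes:
  S → 3
  γ[f; MAX(e)→h](S) → 3
  π[h](γ[f; MAX(e)→h](S)) → 3
  T → 6
  ρ[x/v](T) → 6
  (π[h](γ[f; MAX(e)→h](S)) ⋈[h=d] ρ[x/v](T)) → 3
  σ[h>5]((π[h](γ[f; MAX(e)→h](S)) ⋈[h=d] ρ[x/v](T))) → 2
  π[x](σ[h>5]((π[h](γ[f; MAX(e)→h](S)) ⋈[h=d] ρ[x/v](T)))) → 2

== RESULT ==
x
s
s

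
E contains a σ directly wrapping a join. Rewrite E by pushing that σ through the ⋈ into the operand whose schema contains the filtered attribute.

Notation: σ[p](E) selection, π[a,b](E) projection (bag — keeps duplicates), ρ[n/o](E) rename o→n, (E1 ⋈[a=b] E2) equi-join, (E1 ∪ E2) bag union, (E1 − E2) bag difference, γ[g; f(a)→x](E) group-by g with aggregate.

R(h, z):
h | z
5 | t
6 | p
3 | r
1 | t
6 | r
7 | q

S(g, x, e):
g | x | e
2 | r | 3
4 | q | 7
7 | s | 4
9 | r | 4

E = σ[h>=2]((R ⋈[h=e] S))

σ filters on h, owned by the left side.
E' = (σ[h>=2](R) ⋈[h=e] S)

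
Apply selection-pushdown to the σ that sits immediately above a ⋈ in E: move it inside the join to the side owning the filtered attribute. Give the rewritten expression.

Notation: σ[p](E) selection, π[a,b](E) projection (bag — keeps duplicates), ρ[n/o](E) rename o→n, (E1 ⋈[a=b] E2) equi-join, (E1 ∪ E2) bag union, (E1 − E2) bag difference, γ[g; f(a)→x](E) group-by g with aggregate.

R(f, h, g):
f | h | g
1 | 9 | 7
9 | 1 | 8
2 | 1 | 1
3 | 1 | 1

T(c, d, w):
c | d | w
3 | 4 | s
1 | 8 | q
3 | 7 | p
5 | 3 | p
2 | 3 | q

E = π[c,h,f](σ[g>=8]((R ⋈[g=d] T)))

σ filters on g, owned by the left side.
E' = π[c,h,f]((σ[g>=8](R) ⋈[g=d] T))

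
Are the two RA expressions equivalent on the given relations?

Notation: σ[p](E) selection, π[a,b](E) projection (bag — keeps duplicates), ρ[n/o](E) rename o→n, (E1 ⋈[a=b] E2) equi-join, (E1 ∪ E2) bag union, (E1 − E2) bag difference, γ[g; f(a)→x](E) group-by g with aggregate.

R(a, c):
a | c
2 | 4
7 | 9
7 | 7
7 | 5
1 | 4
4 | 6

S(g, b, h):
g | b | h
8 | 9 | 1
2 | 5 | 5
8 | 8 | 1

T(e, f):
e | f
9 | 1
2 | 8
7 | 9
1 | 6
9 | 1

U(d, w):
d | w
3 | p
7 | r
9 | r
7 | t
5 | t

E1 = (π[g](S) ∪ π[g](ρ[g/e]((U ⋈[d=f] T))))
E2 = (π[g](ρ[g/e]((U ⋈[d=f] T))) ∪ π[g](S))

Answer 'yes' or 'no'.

E1 stepwise |·|:
  S → 3
  π[g](S) → 3
  U → 5
  T → 5
  (U ⋈[d=f] T) → 1
  ρ[g/e]((U ⋈[d=f] T)) → 1
  π[g](ρ[g/e]((U ⋈[d=f] T))) → 1
  (π[g](S) ∪ π[g](ρ[g/e]((U ⋈[d=f] T)))) → 4
E2 stepwise |·|:
  U → 5
  T → 5
  (U ⋈[d=f] T) → 1
  ρ[g/e]((U ⋈[d=f] T)) → 1
  π[g](ρ[g/e]((U ⋈[d=f] T))) → 1
  S → 3
  π[g](S) → 3
  (π[g](ρ[g/e]((U ⋈[d=f] T))) ∪ π[g](S)) → 4

E1 and E2 produce the same multiset:
g
2
7
8
8

yes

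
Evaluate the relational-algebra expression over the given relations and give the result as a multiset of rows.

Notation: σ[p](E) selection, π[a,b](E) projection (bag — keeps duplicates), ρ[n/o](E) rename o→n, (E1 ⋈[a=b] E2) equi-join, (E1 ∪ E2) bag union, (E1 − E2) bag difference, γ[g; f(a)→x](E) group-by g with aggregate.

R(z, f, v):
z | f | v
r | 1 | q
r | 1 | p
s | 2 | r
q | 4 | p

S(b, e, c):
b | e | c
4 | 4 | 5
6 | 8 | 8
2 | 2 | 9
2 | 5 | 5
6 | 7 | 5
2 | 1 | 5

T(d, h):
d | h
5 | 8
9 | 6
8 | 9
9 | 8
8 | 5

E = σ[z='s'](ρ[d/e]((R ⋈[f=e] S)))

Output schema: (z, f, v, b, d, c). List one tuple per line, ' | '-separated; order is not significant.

Row counts bottom-up:
  R → 4
  S → 6
  (R ⋈[f=e] S) → 4
  ρ[d/e]((R ⋈[f=e] S)) → 4
  σ[z='s'](ρ[d/e]((R ⋈[f=e] S))) → 1

== RESULT ==
z | f | v | b | d | c
s | 2 | r | 2 | 2 | 9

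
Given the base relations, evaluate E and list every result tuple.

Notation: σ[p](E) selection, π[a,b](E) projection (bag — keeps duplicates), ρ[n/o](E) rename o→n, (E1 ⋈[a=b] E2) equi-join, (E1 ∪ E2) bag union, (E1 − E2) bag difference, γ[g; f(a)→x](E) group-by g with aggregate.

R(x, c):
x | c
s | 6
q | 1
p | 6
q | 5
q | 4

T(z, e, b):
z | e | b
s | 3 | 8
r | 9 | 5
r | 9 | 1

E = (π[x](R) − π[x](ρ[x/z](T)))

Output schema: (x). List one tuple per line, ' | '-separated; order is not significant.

Per-node cardinality:
  R → 5
  π[x](R) → 5
  T → 3
  ρ[x/z](T) → 3
  π[x](ρ[x/z](T)) → 3
  (π[x](R) − π[x](ρ[x/z](T))) → 4

== RESULT ==
x
p
q
q
q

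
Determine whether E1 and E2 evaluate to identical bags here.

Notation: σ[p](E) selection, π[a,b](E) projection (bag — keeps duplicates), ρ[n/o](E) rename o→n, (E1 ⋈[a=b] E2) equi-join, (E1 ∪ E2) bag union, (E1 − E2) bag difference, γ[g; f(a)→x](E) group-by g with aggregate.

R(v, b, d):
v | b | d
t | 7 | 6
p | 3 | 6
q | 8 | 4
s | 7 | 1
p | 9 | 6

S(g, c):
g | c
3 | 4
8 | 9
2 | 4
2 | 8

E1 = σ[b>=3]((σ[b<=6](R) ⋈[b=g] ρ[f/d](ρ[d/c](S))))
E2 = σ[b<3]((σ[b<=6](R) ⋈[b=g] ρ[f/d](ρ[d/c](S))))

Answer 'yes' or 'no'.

E1 row counts bottom-up:
  R → 5
  σ[b<=6](R) → 1
  S → 4
  ρ[d/c](S) → 4
  ρ[f/d](ρ[d/c](S)) → 4
  (σ[b<=6](R) ⋈[b=g] ρ[f/d](ρ[d/c](S))) → 1
  σ[b>=3]((σ[b<=6](R) ⋈[b=g] ρ[f/d](ρ[d/c](S)))) → 1
E2 row counts bottom-up:
  R → 5
  σ[b<=6](R) → 1
  S → 4
  ρ[d/c](S) → 4
  ρ[f/d](ρ[d/c](S)) → 4
  (σ[b<=6](R) ⋈[b=g] ρ[f/d](ρ[d/c](S))) → 1
  σ[b<3]((σ[b<=6](R) ⋈[b=g] ρ[f/d](ρ[d/c](S)))) → 0

E1 result:
v | b | d | g | f
p | 3 | 6 | 3 | 4
E2 result:
v | b | d | g | f
(0 rows)
Witness: ('p', 3, 6, 3, 4) appears 1× in E1 but 0× in E2.

no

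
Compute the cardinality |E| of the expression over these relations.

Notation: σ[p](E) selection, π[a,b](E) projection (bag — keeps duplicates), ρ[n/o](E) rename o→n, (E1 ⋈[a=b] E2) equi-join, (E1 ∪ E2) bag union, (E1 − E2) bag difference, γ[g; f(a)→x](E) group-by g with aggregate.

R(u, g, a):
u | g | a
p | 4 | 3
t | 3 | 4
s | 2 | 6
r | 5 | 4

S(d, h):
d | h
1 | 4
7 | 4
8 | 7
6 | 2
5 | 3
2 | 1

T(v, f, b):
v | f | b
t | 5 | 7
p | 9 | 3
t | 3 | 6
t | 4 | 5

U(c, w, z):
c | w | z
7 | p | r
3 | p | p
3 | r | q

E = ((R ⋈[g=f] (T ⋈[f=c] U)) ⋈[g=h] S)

Row counts bottom-up:
  R → 4
  T → 4
  U → 3
  (T ⋈[f=c] U) → 2
  (R ⋈[g=f] (T ⋈[f=c] U)) → 2
  S → 6
  ((R ⋈[g=f] (T ⋈[f=c] U)) ⋈[g=h] S) → 2

|E| = 2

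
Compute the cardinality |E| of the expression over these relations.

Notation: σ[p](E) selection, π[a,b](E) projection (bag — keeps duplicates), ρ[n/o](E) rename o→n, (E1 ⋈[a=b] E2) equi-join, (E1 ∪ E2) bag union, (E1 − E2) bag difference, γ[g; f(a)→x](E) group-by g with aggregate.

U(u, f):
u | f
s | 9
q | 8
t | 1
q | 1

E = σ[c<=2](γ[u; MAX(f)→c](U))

Per-node cardinality:
  U → 4
  γ[u; MAX(f)→c](U) → 3
  σ[c<=2](γ[u; MAX(f)→c](U)) → 1

|E| = 1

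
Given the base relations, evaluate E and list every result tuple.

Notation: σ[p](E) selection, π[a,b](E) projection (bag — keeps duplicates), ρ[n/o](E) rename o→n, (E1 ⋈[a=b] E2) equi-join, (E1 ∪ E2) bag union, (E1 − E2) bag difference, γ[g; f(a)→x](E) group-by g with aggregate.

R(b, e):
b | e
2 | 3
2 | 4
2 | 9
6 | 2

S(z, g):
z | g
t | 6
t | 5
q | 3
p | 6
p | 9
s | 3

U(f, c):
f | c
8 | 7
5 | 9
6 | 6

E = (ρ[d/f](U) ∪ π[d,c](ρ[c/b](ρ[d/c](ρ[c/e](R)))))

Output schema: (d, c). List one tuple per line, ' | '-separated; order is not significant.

Subexpression sizes:
  U → 3
  ρ[d/f](U) → 3
  R → 4
  ρ[c/e](R) → 4
  ρ[d/c](ρ[c/e](R)) → 4
  ρ[c/b](ρ[d/c](ρ[c/e](R))) → 4
  π[d,c](ρ[c/b](ρ[d/c](ρ[c/e](R)))) → 4
  (ρ[d/f](U) ∪ π[d,c](ρ[c/b](ρ[d/c](ρ[c/e](R))))) → 7

== RESULT ==
d | c
2 | 6
3 | 2
4 | 2
5 | 9
6 | 6
8 | 7
9 | 2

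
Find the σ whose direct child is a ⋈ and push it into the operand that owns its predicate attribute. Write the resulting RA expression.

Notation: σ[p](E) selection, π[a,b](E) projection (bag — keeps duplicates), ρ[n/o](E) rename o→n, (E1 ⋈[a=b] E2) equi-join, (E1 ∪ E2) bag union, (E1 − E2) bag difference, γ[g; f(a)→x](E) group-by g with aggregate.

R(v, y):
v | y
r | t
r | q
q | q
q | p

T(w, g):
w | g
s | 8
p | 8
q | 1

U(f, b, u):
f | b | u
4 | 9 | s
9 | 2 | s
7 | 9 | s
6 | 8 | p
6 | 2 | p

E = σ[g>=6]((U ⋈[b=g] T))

σ filters on g, owned by the right side.
E' = (U ⋈[b=g] σ[g>=6](T))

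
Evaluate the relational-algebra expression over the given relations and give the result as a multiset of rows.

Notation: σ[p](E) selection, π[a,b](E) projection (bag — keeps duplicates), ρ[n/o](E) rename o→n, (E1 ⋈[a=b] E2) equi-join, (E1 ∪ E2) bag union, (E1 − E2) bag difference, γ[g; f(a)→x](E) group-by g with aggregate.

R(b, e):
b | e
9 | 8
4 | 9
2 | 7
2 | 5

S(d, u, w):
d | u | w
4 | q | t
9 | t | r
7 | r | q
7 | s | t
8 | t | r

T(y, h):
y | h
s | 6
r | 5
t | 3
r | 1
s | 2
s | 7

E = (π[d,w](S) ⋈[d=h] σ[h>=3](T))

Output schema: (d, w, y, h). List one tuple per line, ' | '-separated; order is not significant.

Subexpression sizes:
  S → 5
  π[d,w](S) → 5
  T → 6
  σ[h>=3](T) → 4
  (π[d,w](S) ⋈[d=h] σ[h>=3](T)) → 2

== RESULT ==
d | w | y | h
7 | q | s | 7
7 | t | s | 7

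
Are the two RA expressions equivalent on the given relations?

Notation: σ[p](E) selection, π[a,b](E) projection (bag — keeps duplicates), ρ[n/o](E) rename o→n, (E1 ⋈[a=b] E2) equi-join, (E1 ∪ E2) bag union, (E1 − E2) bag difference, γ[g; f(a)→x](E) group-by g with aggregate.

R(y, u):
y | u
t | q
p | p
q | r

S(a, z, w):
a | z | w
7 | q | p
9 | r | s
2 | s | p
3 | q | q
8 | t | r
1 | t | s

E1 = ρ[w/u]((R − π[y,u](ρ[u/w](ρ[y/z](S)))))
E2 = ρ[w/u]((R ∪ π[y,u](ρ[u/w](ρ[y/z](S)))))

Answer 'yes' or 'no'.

E1 row counts bottom-up:
  R → 3
  S → 6
  ρ[y/z](S) → 6
  ρ[u/w](ρ[y/z](S)) → 6
  π[y,u](ρ[u/w](ρ[y/z](S))) → 6
  (R − π[y,u](ρ[u/w](ρ[y/z](S)))) → 3
  ρ[w/u]((R − π[y,u](ρ[u/w](ρ[y/z](S))))) → 3
E2 row counts bottom-up:
  R → 3
  S → 6
  ρ[y/z](S) → 6
  ρ[u/w](ρ[y/z](S)) → 6
  π[y,u](ρ[u/w](ρ[y/z](S))) → 6
  (R ∪ π[y,u](ρ[u/w](ρ[y/z](S)))) → 9
  ρ[w/u]((R ∪ π[y,u](ρ[u/w](ρ[y/z](S))))) → 9

E1 result:
y | w
p | p
q | r
t | q
E2 result:
y | w
p | p
q | p
q | q
q | r
r | s
s | p
t | q
t | r
t | s
Witness: ('r', 's') appears 0× in E1 but 1× in E2.

no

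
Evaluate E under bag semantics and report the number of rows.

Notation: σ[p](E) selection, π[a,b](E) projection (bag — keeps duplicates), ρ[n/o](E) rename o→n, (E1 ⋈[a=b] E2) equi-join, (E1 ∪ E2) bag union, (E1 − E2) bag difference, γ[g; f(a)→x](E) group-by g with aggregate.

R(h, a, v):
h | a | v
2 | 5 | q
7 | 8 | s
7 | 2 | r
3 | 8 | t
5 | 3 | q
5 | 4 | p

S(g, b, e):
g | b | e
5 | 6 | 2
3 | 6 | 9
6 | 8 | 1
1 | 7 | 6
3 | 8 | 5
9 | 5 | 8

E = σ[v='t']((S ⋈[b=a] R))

Stepwise |·|:
  S → 6
  R → 6
  (S ⋈[b=a] R) → 5
  σ[v='t']((S ⋈[b=a] R)) → 2

|E| = 2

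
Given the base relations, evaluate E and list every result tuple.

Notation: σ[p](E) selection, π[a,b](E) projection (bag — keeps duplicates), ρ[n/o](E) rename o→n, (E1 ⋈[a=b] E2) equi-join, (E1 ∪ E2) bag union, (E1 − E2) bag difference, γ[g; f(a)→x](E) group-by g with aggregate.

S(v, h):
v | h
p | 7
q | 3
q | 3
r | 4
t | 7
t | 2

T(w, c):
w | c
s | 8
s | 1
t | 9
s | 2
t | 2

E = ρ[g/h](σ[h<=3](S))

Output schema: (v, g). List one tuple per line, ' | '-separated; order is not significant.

Subexpression sizes:
  S → 6
  σ[h<=3](S) → 3
  ρ[g/h](σ[h<=3](S)) → 3

== RESULT ==
v | g
q | 3
q | 3
t | 2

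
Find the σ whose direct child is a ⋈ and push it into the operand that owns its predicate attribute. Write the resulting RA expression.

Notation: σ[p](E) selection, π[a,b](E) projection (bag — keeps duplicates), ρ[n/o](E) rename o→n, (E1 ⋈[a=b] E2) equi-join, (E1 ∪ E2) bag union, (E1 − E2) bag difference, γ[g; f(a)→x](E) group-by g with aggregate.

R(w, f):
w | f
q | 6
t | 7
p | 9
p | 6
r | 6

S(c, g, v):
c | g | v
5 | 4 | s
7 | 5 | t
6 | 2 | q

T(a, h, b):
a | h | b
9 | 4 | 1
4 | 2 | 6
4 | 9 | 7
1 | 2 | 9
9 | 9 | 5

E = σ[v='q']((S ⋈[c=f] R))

σ filters on v, owned by the left side.
E' = (σ[v='q'](S) ⋈[c=f] R)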